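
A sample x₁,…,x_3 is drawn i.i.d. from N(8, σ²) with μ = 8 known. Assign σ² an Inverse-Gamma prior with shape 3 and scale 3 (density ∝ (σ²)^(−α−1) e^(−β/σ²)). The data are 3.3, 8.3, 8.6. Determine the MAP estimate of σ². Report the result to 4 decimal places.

σ̂²_MAP = 2.5945

Sum of squared deviations about the known mean: SS = (3.3−8)² + (8.3−8)² + (8.6−8)² = 22.54.
The Normal likelihood contributes (σ²)^(−n/2) exp(−SS/(2σ²)), so the posterior is Inverse-Gamma(α + n/2, β + SS/2) = Inverse-Gamma(4.5, 14.27).
The mode of Inverse-Gamma(a, b) is b/(a+1) = 14.27/5.5 ≈ 2.5945.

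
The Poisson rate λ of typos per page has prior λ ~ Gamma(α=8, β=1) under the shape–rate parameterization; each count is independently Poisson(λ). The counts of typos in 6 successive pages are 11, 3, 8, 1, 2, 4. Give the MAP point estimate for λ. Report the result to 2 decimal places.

Σxᵢ = 11+3+8+1+2+4 = 29, with n = 6.
Posterior ∝ λ^7e^(−1λ) · λ^29e^(−6λ) = λ^36e^(−7λ), i.e. Gamma(shape=37, rate=7).
The mode of a Gamma(a, b) with a ≥ 1 (shape–rate) is (a−1)/b = 36/7 ≈ 5.14.

λ̂_MAP = 5.14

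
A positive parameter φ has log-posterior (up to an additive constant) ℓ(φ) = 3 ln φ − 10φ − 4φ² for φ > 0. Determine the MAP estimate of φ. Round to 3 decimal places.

φ̂_MAP = 0.250

ℓ'(φ) = 3/φ − 10 − 8φ. Setting this to zero and multiplying by φ: 8φ² + 10φ − 3 = 0.
φ = (−10 + √(10² + 4·8·3)) / (2·8) = (−10 + √196) / 16 = (−10 + 14)/16 = 1/4.
ℓ''(φ) = −3/φ² − 8 < 0, confirming a maximum.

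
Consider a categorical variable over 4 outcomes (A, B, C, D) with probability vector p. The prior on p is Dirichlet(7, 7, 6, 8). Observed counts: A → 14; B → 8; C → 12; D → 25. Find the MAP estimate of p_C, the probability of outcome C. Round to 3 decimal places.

MAP estimate of p_C = 0.205

The posterior is Dirichlet(αᵢ + nᵢ) = Dirichlet(21, 15, 18, 33).
For a Dirichlet(a₁,…,a_K) with all aᵢ > 1, the mode has j-th component (aⱼ − 1)/(Σaᵢ − K).
Here Σaᵢ = 87 and K = 4, so p_C = (18 − 1)/(87 − 4) = 17/83 ≈ 0.205.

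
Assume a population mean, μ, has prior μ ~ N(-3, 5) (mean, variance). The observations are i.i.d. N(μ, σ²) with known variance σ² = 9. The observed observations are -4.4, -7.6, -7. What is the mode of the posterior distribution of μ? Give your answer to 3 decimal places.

n = 3; x̄ = ((-4.4) + (-7.6) + (-7))/3 = -19/3 = -19/3 ≈ -6.3333.
For a Normal prior and Normal likelihood with known variance, the posterior is Normal; its mode equals its mean, the precision-weighted average.
Prior precision 1/σ₀² = 1/5 = 0.2; data precision n/σ² = 3/9 = 1/3.
μ̂ = (0.2·(-3) + (1/3)·(-19/3)) / (0.2 + 1/3) = (-122/45)/(8/15) = -61/12 ≈ -5.083.

μ̂_MAP = -5.083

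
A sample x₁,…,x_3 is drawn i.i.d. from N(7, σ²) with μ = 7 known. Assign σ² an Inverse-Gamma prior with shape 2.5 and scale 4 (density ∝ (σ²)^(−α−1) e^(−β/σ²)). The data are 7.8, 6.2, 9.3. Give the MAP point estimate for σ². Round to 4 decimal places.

Sum of squared deviations about the known mean: SS = (7.8−7)² + (6.2−7)² + (9.3−7)² = 6.57.
The Normal likelihood contributes (σ²)^(−n/2) exp(−SS/(2σ²)), so the posterior is Inverse-Gamma(α + n/2, β + SS/2) = Inverse-Gamma(4, 7.285).
The mode of Inverse-Gamma(a, b) is b/(a+1) = 7.285/5 ≈ 1.4570.

σ̂²_MAP = 1.4570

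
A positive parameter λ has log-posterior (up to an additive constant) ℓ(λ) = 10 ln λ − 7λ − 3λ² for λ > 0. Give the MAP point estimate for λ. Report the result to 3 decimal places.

ℓ'(λ) = 10/λ − 7 − 6λ. Setting this to zero and multiplying by λ: 6λ² + 7λ − 10 = 0.
λ = (−7 + √(7² + 4·6·10)) / (2·6) = (−7 + √289) / 12 = (−7 + 17)/12 = 5/6.
ℓ''(λ) = −10/λ² − 6 < 0, confirming a maximum.

λ̂_MAP = 0.833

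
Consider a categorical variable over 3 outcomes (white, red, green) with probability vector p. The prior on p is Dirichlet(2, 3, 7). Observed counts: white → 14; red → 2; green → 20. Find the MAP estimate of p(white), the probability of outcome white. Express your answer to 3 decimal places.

The posterior is Dirichlet(αᵢ + nᵢ) = Dirichlet(16, 5, 27).
For a Dirichlet(a₁,…,a_K) with all aᵢ > 1, the mode has j-th component (aⱼ − 1)/(Σaᵢ − K).
Here Σaᵢ = 48 and K = 3, so p(white) = (16 − 1)/(48 − 3) = 15/45 ≈ 0.333.

MAP estimate of p(white) = 0.333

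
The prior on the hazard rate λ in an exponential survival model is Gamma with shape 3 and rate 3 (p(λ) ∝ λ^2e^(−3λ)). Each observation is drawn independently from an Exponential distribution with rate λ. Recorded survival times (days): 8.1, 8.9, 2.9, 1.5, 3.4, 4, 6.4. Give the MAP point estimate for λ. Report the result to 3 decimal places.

The Exponential(rate=λ) likelihood is ∝ λ^n e^(−λΣtᵢ). Here n = 7 and Σtᵢ = 8.1 + 8.9 + 2.9 + 1.5 + 3.4 + 4 + 6.4 = 35.2.
Posterior ∝ λ^2e^(−3λ) · λ^7e^(−35.2λ) = λ^9e^(−38.2λ), i.e. Gamma(10, 38.2).
Mode = (a−1)/b = 9/38.2 ≈ 0.236.

λ̂_MAP = 0.236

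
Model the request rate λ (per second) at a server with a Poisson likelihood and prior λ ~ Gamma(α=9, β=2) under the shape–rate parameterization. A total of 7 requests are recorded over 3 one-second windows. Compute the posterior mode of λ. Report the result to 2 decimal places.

λ̂_MAP = 3.00

Σxᵢ = 7, n = 3.
Posterior ∝ λ^8e^(−2λ) · λ^7e^(−3λ) = λ^15e^(−5λ), i.e. Gamma(shape=16, rate=5).
The mode of a Gamma(a, b) with a ≥ 1 (shape–rate) is (a−1)/b = 15/5 ≈ 3.00.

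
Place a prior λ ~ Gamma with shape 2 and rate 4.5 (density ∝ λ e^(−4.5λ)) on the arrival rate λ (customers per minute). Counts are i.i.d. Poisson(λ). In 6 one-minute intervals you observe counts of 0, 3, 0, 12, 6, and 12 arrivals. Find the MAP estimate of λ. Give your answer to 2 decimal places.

λ̂_MAP = 3.24

Σxᵢ = 0+3+0+12+6+12 = 33, with n = 6.
Posterior ∝ λe^(−4.5λ) · λ^33e^(−6λ) = λ^34e^(−10.5λ), i.e. Gamma(shape=35, rate=10.5).
The mode of a Gamma(a, b) with a ≥ 1 (shape–rate) is (a−1)/b = 34/10.5 ≈ 3.24.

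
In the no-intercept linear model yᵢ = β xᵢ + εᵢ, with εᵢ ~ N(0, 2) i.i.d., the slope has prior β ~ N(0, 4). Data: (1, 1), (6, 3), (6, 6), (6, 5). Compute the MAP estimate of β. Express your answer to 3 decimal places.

log p(β | y) = −Σ(yᵢ − βxᵢ)²/(2·2) − β²/(2·4) + const.
Setting the derivative to zero: Σxᵢ(yᵢ − βxᵢ)/2 − β/4 = 0, so β = Σxᵢyᵢ / (Σxᵢ² + σ²/τ²).
Σxᵢyᵢ = 1·1 + 6·3 + 6·6 + 6·5 = 85; Σxᵢ² = 109; σ²/τ² = 0.5.
β̂_MAP = 85 / (109 + 0.5) = 85/109.5 ≈ 0.776.

β̂_MAP = 0.776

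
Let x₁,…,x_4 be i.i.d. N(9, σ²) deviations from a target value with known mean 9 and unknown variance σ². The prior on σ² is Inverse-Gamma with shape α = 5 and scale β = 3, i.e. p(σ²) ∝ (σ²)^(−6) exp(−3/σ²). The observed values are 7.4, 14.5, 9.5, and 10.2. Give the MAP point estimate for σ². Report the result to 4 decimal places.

Sum of squared deviations about the known mean: SS = (7.4−9)² + (14.5−9)² + (9.5−9)² + (10.2−9)² = 34.5.
The Normal likelihood contributes (σ²)^(−n/2) exp(−SS/(2σ²)), so the posterior is Inverse-Gamma(α + n/2, β + SS/2) = Inverse-Gamma(7, 20.25).
The mode of Inverse-Gamma(a, b) is b/(a+1) = 20.25/8 ≈ 2.5313.

σ̂²_MAP = 2.5313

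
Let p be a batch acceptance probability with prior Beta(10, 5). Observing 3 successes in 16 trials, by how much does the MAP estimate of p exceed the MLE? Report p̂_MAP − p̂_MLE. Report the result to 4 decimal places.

MAP − MLE = 0.2263

Posterior is Beta(13, 18); MAP = (13−1)/(31−2) = 12/29 ≈ 0.41379.
MLE ignores the prior: p̂_MLE = k/n = 3/16 ≈ 0.18750.
Difference = 12/29 − 3/16 = 105/464 ≈ 0.2263.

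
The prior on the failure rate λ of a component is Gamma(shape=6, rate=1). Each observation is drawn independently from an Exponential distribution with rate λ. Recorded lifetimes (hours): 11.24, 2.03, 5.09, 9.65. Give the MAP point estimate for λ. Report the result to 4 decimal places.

The Exponential(rate=λ) likelihood is ∝ λ^n e^(−λΣtᵢ). Here n = 4 and Σtᵢ = 11.24 + 2.03 + 5.09 + 9.65 = 28.01.
Posterior ∝ λ^5e^(−1λ) · λ^4e^(−28.01λ) = λ^9e^(−29.01λ), i.e. Gamma(10, 29.01).
Mode = (a−1)/b = 9/29.01 ≈ 0.3102.

λ̂_MAP = 0.3102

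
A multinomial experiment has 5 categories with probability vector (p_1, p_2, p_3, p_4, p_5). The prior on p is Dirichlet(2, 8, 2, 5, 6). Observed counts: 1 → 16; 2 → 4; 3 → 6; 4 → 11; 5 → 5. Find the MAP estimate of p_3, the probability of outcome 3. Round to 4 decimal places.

MAP estimate: 0.1167

The posterior is Dirichlet(αᵢ + nᵢ) = Dirichlet(18, 12, 8, 16, 11).
For a Dirichlet(a₁,…,a_K) with all aᵢ > 1, the mode has j-th component (aⱼ − 1)/(Σaᵢ − K).
Here Σaᵢ = 65 and K = 5, so p_3 = (8 − 1)/(65 − 5) = 7/60 ≈ 0.1167.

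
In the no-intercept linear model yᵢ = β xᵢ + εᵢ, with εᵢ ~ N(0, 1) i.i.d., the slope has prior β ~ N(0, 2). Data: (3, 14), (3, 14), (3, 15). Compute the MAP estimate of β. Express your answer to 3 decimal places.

β̂_MAP = 4.691

log p(β | y) = −Σ(yᵢ − βxᵢ)²/(2·1) − β²/(2·2) + const.
Setting the derivative to zero: Σxᵢ(yᵢ − βxᵢ)/1 − β/2 = 0, so β = Σxᵢyᵢ / (Σxᵢ² + σ²/τ²).
Σxᵢyᵢ = 3·14 + 3·14 + 3·15 = 129; Σxᵢ² = 27; σ²/τ² = 0.5.
β̂_MAP = 129 / (27 + 0.5) = 129/27.5 ≈ 4.691.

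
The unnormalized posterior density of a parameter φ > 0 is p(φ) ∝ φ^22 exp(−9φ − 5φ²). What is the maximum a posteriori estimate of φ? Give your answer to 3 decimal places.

φ̂_MAP = 1.100

ℓ'(φ) = 22/φ − 9 − 10φ. Setting this to zero and multiplying by φ: 10φ² + 9φ − 22 = 0.
φ = (−9 + √(9² + 4·10·22)) / (2·10) = (−9 + √961) / 20 = (−9 + 31)/20 = 11/10.
ℓ''(φ) = −22/φ² − 10 < 0, confirming a maximum.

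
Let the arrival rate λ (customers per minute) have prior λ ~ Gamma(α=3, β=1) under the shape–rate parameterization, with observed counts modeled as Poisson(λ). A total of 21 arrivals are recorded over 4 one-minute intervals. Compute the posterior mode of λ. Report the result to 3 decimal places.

Σxᵢ = 21, n = 4.
Posterior ∝ λ^2e^(−1λ) · λ^21e^(−4λ) = λ^23e^(−5λ), i.e. Gamma(shape=24, rate=5).
The mode of a Gamma(a, b) with a ≥ 1 (shape–rate) is (a−1)/b = 23/5 ≈ 4.600.

λ̂_MAP = 4.600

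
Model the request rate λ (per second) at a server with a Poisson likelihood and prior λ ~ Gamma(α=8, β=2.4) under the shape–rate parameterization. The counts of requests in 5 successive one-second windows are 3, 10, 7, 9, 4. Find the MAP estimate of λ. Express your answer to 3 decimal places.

λ̂_MAP = 5.405

Σxᵢ = 3+10+7+9+4 = 33, with n = 5.
Posterior ∝ λ^7e^(−2.4λ) · λ^33e^(−5λ) = λ^40e^(−7.4λ), i.e. Gamma(shape=41, rate=7.4).
The mode of a Gamma(a, b) with a ≥ 1 (shape–rate) is (a−1)/b = 40/7.4 ≈ 5.405.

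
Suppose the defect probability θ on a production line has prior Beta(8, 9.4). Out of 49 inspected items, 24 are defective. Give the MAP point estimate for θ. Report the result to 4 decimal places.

Prior: Beta(8, 9.4).
Data: 24 successes in 49 trials. The binomial likelihood contributes θ^24(1−θ)^25, so the posterior is Beta(8+24, 9.4+25) = Beta(32, 34.4).
For Beta(a, b) with a, b > 1 the mode is (a−1)/(a+b−2) = 31/64.4 ≈ 0.4814.

θ̂_MAP = 0.4814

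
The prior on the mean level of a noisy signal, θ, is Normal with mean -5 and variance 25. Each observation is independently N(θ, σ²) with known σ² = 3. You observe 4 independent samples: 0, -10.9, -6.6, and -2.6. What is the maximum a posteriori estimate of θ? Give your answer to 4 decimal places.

θ̂_MAP = -5.0243

n = 4; x̄ = (0 + (-10.9) + (-6.6) + (-2.6))/4 = -20.1/4 = -5.025.
For a Normal prior and Normal likelihood with known variance, the posterior is Normal; its mode equals its mean, the precision-weighted average.
Prior precision 1/σ₀² = 1/25 = 0.04; data precision n/σ² = 4/3.
θ̂ = (0.04·(-5) + (4/3)·(-5.025)) / (0.04 + 4/3) = (-6.9)/(103/75) = -1035/206 ≈ -5.0243.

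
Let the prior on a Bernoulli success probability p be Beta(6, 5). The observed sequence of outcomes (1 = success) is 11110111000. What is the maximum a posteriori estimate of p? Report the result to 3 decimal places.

p̂_MAP = 0.600

Prior: Beta(6, 5).
Data: 7 successes in 11 trials (from the sequence). The binomial likelihood contributes p^7(1−p)^4, so the posterior is Beta(6+7, 5+4) = Beta(13, 9).
For Beta(a, b) with a, b > 1 the mode is (a−1)/(a+b−2) = 12/20 ≈ 0.600.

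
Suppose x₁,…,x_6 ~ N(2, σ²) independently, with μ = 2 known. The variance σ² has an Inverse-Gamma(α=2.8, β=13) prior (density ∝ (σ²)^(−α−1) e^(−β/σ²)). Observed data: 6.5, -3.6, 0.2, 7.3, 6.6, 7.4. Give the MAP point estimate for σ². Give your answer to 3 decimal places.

Sum of squared deviations about the known mean: SS = (6.5−2)² + (-3.6−2)² + (0.2−2)² + (7.3−2)² + (6.6−2)² + (7.4−2)² = 133.26.
The Normal likelihood contributes (σ²)^(−n/2) exp(−SS/(2σ²)), so the posterior is Inverse-Gamma(α + n/2, β + SS/2) = Inverse-Gamma(5.8, 79.63).
The mode of Inverse-Gamma(a, b) is b/(a+1) = 79.63/6.8 ≈ 11.710.

σ̂²_MAP = 11.710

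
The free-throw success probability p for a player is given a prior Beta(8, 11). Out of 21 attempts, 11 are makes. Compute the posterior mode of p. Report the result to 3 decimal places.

p̂_MAP = 0.474

Prior: Beta(8, 11).
Data: 11 successes in 21 trials. The binomial likelihood contributes p^11(1−p)^10, so the posterior is Beta(8+11, 11+10) = Beta(19, 21).
For Beta(a, b) with a, b > 1 the mode is (a−1)/(a+b−2) = 18/38 ≈ 0.474.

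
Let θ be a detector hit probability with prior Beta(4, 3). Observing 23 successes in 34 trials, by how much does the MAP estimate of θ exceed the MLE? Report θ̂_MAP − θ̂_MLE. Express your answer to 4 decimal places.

Posterior is Beta(27, 14); MAP = (27−1)/(41−2) = 26/39 ≈ 0.66667.
MLE ignores the prior: θ̂_MLE = k/n = 23/34 ≈ 0.67647.
Difference = 26/39 − 23/34 = -1/102 ≈ -0.0098.

MAP − MLE = -0.0098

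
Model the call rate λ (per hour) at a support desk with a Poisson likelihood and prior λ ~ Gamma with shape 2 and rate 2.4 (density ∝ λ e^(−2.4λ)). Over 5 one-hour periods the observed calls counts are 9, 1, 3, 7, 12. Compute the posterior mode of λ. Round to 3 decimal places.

Σxᵢ = 9+1+3+7+12 = 32, with n = 5.
Posterior ∝ λe^(−2.4λ) · λ^32e^(−5λ) = λ^33e^(−7.4λ), i.e. Gamma(shape=34, rate=7.4).
The mode of a Gamma(a, b) with a ≥ 1 (shape–rate) is (a−1)/b = 33/7.4 ≈ 4.459.

λ̂_MAP = 4.459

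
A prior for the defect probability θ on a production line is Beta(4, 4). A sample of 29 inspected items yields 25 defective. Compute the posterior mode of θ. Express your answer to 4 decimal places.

Prior: Beta(4, 4).
Data: 25 successes in 29 trials. The binomial likelihood contributes θ^25(1−θ)^4, so the posterior is Beta(4+25, 4+4) = Beta(29, 8).
For Beta(a, b) with a, b > 1 the mode is (a−1)/(a+b−2) = 28/35 ≈ 0.8000.

θ̂_MAP = 0.8000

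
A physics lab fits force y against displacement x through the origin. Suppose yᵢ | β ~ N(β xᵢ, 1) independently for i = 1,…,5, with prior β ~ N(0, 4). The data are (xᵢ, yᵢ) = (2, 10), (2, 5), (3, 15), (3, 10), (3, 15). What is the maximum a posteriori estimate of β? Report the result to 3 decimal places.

β̂_MAP = 4.255

log p(β | y) = −Σ(yᵢ − βxᵢ)²/(2·1) − β²/(2·4) + const.
Setting the derivative to zero: Σxᵢ(yᵢ − βxᵢ)/1 − β/4 = 0, so β = Σxᵢyᵢ / (Σxᵢ² + σ²/τ²).
Σxᵢyᵢ = 2·10 + 2·5 + 3·15 + 3·10 + 3·15 = 150; Σxᵢ² = 35; σ²/τ² = 0.25.
β̂_MAP = 150 / (35 + 0.25) = 150/35.25 ≈ 4.255.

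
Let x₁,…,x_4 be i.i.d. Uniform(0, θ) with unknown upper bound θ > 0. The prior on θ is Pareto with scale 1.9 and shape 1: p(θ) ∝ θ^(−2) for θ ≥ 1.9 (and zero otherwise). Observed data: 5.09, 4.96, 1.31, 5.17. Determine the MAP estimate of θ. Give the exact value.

The Uniform(0, θ) likelihood is θ^(−n) for θ ≥ max(xᵢ), zero otherwise. Here max(xᵢ) = 5.17.
Posterior ∝ θ^(−2) · θ^(−4) = θ^(−6) on θ ≥ max(1.9, 5.17) = 5.17.
This density is strictly decreasing in θ, so the posterior mode lies at the lower boundary of the support.

θ̂_MAP = 5.17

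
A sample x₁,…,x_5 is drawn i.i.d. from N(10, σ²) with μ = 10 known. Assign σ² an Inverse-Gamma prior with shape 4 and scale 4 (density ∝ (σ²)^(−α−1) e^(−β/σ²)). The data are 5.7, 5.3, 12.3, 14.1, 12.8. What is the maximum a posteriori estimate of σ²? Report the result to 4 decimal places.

σ̂²_MAP = 5.2347

Sum of squared deviations about the known mean: SS = (5.7−10)² + (5.3−10)² + (12.3−10)² + (14.1−10)² + (12.8−10)² = 70.52.
The Normal likelihood contributes (σ²)^(−n/2) exp(−SS/(2σ²)), so the posterior is Inverse-Gamma(α + n/2, β + SS/2) = Inverse-Gamma(6.5, 39.26).
The mode of Inverse-Gamma(a, b) is b/(a+1) = 39.26/7.5 ≈ 5.2347.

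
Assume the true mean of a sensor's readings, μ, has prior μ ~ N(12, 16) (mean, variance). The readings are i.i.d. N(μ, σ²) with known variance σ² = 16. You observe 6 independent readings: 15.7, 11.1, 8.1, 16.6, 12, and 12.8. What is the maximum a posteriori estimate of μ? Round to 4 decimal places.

μ̂_MAP = 12.6143

n = 6; x̄ = (15.7 + 11.1 + 8.1 + 16.6 + 12 + 12.8)/6 = 76.3/6 = 763/60 ≈ 12.7167.
For a Normal prior and Normal likelihood with known variance, the posterior is Normal; its mode equals its mean, the precision-weighted average.
Prior precision 1/σ₀² = 1/16 = 0.0625; data precision n/σ² = 6/16 = 0.375.
μ̂ = (0.0625·12 + 0.375·(763/60)) / (0.0625 + 0.375) = 5.51875/0.4375 = 883/70 ≈ 12.6143.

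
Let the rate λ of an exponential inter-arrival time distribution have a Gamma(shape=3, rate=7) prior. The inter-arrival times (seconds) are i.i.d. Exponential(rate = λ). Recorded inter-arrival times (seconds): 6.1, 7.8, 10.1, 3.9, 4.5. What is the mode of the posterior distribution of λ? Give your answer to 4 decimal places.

The Exponential(rate=λ) likelihood is ∝ λ^n e^(−λΣtᵢ). Here n = 5 and Σtᵢ = 6.1 + 7.8 + 10.1 + 3.9 + 4.5 = 32.4.
Posterior ∝ λ^2e^(−7λ) · λ^5e^(−32.4λ) = λ^7e^(−39.4λ), i.e. Gamma(8, 39.4).
Mode = (a−1)/b = 7/39.4 ≈ 0.1777.

λ̂_MAP = 0.1777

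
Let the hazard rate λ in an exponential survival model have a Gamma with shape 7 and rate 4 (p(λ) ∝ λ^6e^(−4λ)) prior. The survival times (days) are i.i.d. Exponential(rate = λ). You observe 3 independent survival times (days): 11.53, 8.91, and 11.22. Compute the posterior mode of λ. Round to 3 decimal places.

λ̂_MAP = 0.252

The Exponential(rate=λ) likelihood is ∝ λ^n e^(−λΣtᵢ). Here n = 3 and Σtᵢ = 11.53 + 8.91 + 11.22 = 31.66.
Posterior ∝ λ^6e^(−4λ) · λ^3e^(−31.66λ) = λ^9e^(−35.66λ), i.e. Gamma(10, 35.66).
Mode = (a−1)/b = 9/35.66 ≈ 0.252.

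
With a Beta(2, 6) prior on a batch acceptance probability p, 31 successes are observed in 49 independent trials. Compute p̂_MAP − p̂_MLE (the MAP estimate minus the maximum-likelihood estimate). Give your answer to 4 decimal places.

Posterior is Beta(33, 24); MAP = (33−1)/(57−2) = 32/55 ≈ 0.58182.
MLE ignores the prior: p̂_MLE = k/n = 31/49 ≈ 0.63265.
Difference = 32/55 − 31/49 = -137/2695 ≈ -0.0508.

MAP − MLE = -0.0508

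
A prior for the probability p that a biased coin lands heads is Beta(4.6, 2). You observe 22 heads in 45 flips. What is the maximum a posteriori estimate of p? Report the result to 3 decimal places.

Prior: Beta(4.6, 2).
Data: 22 successes in 45 trials. The binomial likelihood contributes p^22(1−p)^23, so the posterior is Beta(4.6+22, 2+23) = Beta(26.6, 25).
For Beta(a, b) with a, b > 1 the mode is (a−1)/(a+b−2) = 25.6/49.6 ≈ 0.516.

p̂_MAP = 0.516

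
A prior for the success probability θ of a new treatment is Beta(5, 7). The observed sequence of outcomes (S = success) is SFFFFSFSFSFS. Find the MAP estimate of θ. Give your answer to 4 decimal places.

θ̂_MAP = 0.4091

Prior: Beta(5, 7).
Data: 5 successes in 12 trials (from the sequence). The binomial likelihood contributes θ^5(1−θ)^7, so the posterior is Beta(5+5, 7+7) = Beta(10, 14).
For Beta(a, b) with a, b > 1 the mode is (a−1)/(a+b−2) = 9/22 ≈ 0.4091.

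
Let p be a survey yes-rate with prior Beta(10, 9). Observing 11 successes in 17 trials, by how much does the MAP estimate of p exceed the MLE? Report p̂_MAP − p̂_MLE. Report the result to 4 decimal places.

Posterior is Beta(21, 15); MAP = (21−1)/(36−2) = 20/34 ≈ 0.58824.
MLE ignores the prior: p̂_MLE = k/n = 11/17 ≈ 0.64706.
Difference = 20/34 − 11/17 = -1/17 ≈ -0.0588.

MAP − MLE = -0.0588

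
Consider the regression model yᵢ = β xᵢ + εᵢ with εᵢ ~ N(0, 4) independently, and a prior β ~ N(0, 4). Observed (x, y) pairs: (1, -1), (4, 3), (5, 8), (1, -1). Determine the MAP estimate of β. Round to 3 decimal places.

β̂_MAP = 1.136

log p(β | y) = −Σ(yᵢ − βxᵢ)²/(2·4) − β²/(2·4) + const.
Setting the derivative to zero: Σxᵢ(yᵢ − βxᵢ)/4 − β/4 = 0, so β = Σxᵢyᵢ / (Σxᵢ² + σ²/τ²).
Σxᵢyᵢ = 1·(-1) + 4·3 + 5·8 + 1·(-1) = 50; Σxᵢ² = 43; σ²/τ² = 1.
β̂_MAP = 50 / (43 + 1) = 50/44 ≈ 1.136.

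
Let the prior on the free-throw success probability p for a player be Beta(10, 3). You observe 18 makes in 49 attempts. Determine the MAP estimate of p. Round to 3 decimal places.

Prior: Beta(10, 3).
Data: 18 successes in 49 trials. The binomial likelihood contributes p^18(1−p)^31, so the posterior is Beta(10+18, 3+31) = Beta(28, 34).
For Beta(a, b) with a, b > 1 the mode is (a−1)/(a+b−2) = 27/60 ≈ 0.450.

p̂_MAP = 0.450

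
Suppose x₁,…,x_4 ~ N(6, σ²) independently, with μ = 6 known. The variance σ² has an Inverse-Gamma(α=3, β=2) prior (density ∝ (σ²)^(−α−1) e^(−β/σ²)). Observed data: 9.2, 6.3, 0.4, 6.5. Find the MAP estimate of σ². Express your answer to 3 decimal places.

Sum of squared deviations about the known mean: SS = (9.2−6)² + (6.3−6)² + (0.4−6)² + (6.5−6)² = 41.94.
The Normal likelihood contributes (σ²)^(−n/2) exp(−SS/(2σ²)), so the posterior is Inverse-Gamma(α + n/2, β + SS/2) = Inverse-Gamma(5, 22.97).
The mode of Inverse-Gamma(a, b) is b/(a+1) = 22.97/6 ≈ 3.828.

σ̂²_MAP = 3.828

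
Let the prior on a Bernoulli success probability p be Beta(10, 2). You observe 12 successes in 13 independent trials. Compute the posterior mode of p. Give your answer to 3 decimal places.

p̂_MAP = 0.913

Prior: Beta(10, 2).
Data: 12 successes in 13 trials. The binomial likelihood contributes p^12(1−p)^1, so the posterior is Beta(10+12, 2+1) = Beta(22, 3).
For Beta(a, b) with a, b > 1 the mode is (a−1)/(a+b−2) = 21/23 ≈ 0.913.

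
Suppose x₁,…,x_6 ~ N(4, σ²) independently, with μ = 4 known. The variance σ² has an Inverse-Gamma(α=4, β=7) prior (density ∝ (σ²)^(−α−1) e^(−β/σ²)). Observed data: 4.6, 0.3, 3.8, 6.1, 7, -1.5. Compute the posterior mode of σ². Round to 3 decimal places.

σ̂²_MAP = 4.484

Sum of squared deviations about the known mean: SS = (4.6−4)² + (0.3−4)² + (3.8−4)² + (6.1−4)² + (7−4)² + (-1.5−4)² = 57.75.
The Normal likelihood contributes (σ²)^(−n/2) exp(−SS/(2σ²)), so the posterior is Inverse-Gamma(α + n/2, β + SS/2) = Inverse-Gamma(7, 35.875).
The mode of Inverse-Gamma(a, b) is b/(a+1) = 35.875/8 ≈ 4.484.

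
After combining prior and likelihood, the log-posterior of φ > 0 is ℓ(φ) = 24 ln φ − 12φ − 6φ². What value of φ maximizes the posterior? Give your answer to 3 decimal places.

φ̂_MAP = 1.000

ℓ'(φ) = 24/φ − 12 − 12φ. Setting this to zero and multiplying by φ: 12φ² + 12φ − 24 = 0.
φ = (−12 + √(12² + 4·12·24)) / (2·12) = (−12 + √1296) / 24 = (−12 + 36)/24 = 1.
ℓ''(φ) = −24/φ² − 12 < 0, confirming a maximum.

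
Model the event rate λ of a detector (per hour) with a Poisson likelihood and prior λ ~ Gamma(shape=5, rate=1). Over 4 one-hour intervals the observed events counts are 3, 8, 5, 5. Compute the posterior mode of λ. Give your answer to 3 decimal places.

λ̂_MAP = 5.000

Σxᵢ = 3+8+5+5 = 21, with n = 4.
Posterior ∝ λ^4e^(−1λ) · λ^21e^(−4λ) = λ^25e^(−5λ), i.e. Gamma(shape=26, rate=5).
The mode of a Gamma(a, b) with a ≥ 1 (shape–rate) is (a−1)/b = 25/5 ≈ 5.000.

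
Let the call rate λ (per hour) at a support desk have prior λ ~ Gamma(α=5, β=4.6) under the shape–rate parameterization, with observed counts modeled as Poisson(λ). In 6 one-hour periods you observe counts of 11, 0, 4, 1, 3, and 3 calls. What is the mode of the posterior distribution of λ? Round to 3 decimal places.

Σxᵢ = 11+0+4+1+3+3 = 22, with n = 6.
Posterior ∝ λ^4e^(−4.6λ) · λ^22e^(−6λ) = λ^26e^(−10.6λ), i.e. Gamma(shape=27, rate=10.6).
The mode of a Gamma(a, b) with a ≥ 1 (shape–rate) is (a−1)/b = 26/10.6 ≈ 2.453.

λ̂_MAP = 2.453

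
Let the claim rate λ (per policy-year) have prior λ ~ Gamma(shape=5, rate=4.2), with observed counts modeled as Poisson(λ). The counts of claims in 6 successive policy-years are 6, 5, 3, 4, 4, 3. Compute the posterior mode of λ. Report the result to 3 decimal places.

Σxᵢ = 6+5+3+4+4+3 = 25, with n = 6.
Posterior ∝ λ^4e^(−4.2λ) · λ^25e^(−6λ) = λ^29e^(−10.2λ), i.e. Gamma(shape=30, rate=10.2).
The mode of a Gamma(a, b) with a ≥ 1 (shape–rate) is (a−1)/b = 29/10.2 ≈ 2.843.

λ̂_MAP = 2.843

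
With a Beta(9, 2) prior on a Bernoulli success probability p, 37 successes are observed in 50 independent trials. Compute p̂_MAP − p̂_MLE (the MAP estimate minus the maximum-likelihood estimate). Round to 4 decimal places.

MAP − MLE = 0.0227

Posterior is Beta(46, 15); MAP = (46−1)/(61−2) = 45/59 ≈ 0.76271.
MLE ignores the prior: p̂_MLE = k/n = 37/50 ≈ 0.74000.
Difference = 45/59 − 37/50 = 67/2950 ≈ 0.0227.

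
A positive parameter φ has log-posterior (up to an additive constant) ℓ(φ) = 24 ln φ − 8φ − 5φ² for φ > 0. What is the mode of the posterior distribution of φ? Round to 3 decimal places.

ℓ'(φ) = 24/φ − 8 − 10φ. Setting this to zero and multiplying by φ: 10φ² + 8φ − 24 = 0.
φ = (−8 + √(8² + 4·10·24)) / (2·10) = (−8 + √1024) / 20 = (−8 + 32)/20 = 6/5.
ℓ''(φ) = −24/φ² − 10 < 0, confirming a maximum.

φ̂_MAP = 1.200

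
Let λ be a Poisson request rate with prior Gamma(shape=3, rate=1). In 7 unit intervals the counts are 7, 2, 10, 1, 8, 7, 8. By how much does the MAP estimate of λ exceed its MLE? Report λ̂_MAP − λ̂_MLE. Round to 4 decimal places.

MAP − MLE = -0.5179

Σxᵢ = 43. Posterior is Gamma(46, 8); MAP = (46−1)/8 = 45/8 ≈ 5.62500.
MLE = x̄ = 43/7 ≈ 6.14286.
Difference = 45/8 − 43/7 = -29/56 ≈ -0.5179.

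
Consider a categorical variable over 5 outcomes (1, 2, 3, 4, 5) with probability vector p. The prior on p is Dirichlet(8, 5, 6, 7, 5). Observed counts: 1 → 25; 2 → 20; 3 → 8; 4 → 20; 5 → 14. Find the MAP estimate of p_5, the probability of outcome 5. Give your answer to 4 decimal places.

The posterior is Dirichlet(αᵢ + nᵢ) = Dirichlet(33, 25, 14, 27, 19).
For a Dirichlet(a₁,…,a_K) with all aᵢ > 1, the mode has j-th component (aⱼ − 1)/(Σaᵢ − K).
Here Σaᵢ = 118 and K = 5, so p_5 = (19 − 1)/(118 − 5) = 18/113 ≈ 0.1593.

MAP estimate: 0.1593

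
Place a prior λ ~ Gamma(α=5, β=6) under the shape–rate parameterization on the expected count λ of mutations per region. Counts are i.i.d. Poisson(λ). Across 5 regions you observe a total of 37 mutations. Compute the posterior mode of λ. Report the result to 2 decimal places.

Σxᵢ = 37, n = 5.
Posterior ∝ λ^4e^(−6λ) · λ^37e^(−5λ) = λ^41e^(−11λ), i.e. Gamma(shape=42, rate=11).
The mode of a Gamma(a, b) with a ≥ 1 (shape–rate) is (a−1)/b = 41/11 ≈ 3.73.

λ̂_MAP = 3.73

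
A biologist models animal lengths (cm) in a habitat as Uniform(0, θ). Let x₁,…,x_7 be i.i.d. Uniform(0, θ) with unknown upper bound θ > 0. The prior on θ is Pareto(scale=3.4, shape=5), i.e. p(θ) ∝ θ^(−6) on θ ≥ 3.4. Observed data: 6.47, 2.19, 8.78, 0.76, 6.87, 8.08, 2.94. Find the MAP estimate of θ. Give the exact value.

The Uniform(0, θ) likelihood is θ^(−n) for θ ≥ max(xᵢ), zero otherwise. Here max(xᵢ) = 8.78.
Posterior ∝ θ^(−6) · θ^(−7) = θ^(−13) on θ ≥ max(3.4, 8.78) = 8.78.
This density is strictly decreasing in θ, so the posterior mode lies at the lower boundary of the support.

θ̂_MAP = 8.78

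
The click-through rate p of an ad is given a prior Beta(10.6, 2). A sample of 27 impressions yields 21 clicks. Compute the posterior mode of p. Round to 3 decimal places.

p̂_MAP = 0.814

Prior: Beta(10.6, 2).
Data: 21 successes in 27 trials. The binomial likelihood contributes p^21(1−p)^6, so the posterior is Beta(10.6+21, 2+6) = Beta(31.6, 8).
For Beta(a, b) with a, b > 1 the mode is (a−1)/(a+b−2) = 30.6/37.6 ≈ 0.814.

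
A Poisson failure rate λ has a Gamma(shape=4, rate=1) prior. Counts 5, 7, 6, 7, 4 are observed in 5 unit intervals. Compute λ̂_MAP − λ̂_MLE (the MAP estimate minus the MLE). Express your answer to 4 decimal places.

Σxᵢ = 29. Posterior is Gamma(33, 6); MAP = (33−1)/6 = 32/6 ≈ 5.33333.
MLE = x̄ = 29/5 ≈ 5.80000.
Difference = 32/6 − 29/5 = -7/15 ≈ -0.4667.

MAP − MLE = -0.4667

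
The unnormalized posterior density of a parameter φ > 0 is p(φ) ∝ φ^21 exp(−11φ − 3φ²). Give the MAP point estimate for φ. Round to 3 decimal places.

φ̂_MAP = 1.167

ℓ'(φ) = 21/φ − 11 − 6φ. Setting this to zero and multiplying by φ: 6φ² + 11φ − 21 = 0.
φ = (−11 + √(11² + 4·6·21)) / (2·6) = (−11 + √625) / 12 = (−11 + 25)/12 = 7/6.
ℓ''(φ) = −21/φ² − 6 < 0, confirming a maximum.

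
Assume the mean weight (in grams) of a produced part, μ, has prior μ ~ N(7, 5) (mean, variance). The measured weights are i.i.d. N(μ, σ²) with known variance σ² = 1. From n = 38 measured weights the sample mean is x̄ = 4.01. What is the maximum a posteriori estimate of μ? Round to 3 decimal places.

μ̂_MAP = 4.026

n = 38, x̄ = 4.01.
For a Normal prior and Normal likelihood with known variance, the posterior is Normal; its mode equals its mean, the precision-weighted average.
Prior precision 1/σ₀² = 1/5 = 0.2; data precision n/σ² = 38/1 = 38.
μ̂ = (0.2·7 + 38·4.01) / (0.2 + 38) = 153.78/38.2 = 7689/1910 ≈ 4.026.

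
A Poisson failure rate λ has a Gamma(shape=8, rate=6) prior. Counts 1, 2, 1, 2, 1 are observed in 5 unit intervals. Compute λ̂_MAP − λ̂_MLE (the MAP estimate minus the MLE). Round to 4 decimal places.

Σxᵢ = 7. Posterior is Gamma(15, 11); MAP = (15−1)/11 = 14/11 ≈ 1.27273.
MLE = x̄ = 7/5 ≈ 1.40000.
Difference = 14/11 − 7/5 = -7/55 ≈ -0.1273.

MAP − MLE = -0.1273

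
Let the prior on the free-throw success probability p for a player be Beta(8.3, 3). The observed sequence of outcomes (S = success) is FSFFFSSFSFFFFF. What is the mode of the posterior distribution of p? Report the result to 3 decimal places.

p̂_MAP = 0.485

Prior: Beta(8.3, 3).
Data: 4 successes in 14 trials (from the sequence). The binomial likelihood contributes p^4(1−p)^10, so the posterior is Beta(8.3+4, 3+10) = Beta(12.3, 13).
For Beta(a, b) with a, b > 1 the mode is (a−1)/(a+b−2) = 11.3/23.3 ≈ 0.485.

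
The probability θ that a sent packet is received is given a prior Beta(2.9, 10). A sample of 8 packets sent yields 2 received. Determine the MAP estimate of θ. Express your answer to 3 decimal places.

Prior: Beta(2.9, 10).
Data: 2 successes in 8 trials. The binomial likelihood contributes θ^2(1−θ)^6, so the posterior is Beta(2.9+2, 10+6) = Beta(4.9, 16).
For Beta(a, b) with a, b > 1 the mode is (a−1)/(a+b−2) = 3.9/18.9 ≈ 0.206.

θ̂_MAP = 0.206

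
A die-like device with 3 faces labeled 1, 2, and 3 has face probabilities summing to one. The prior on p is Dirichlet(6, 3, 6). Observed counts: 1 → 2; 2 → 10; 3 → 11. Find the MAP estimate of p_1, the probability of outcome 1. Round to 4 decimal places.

The posterior is Dirichlet(αᵢ + nᵢ) = Dirichlet(8, 13, 17).
For a Dirichlet(a₁,…,a_K) with all aᵢ > 1, the mode has j-th component (aⱼ − 1)/(Σaᵢ − K).
Here Σaᵢ = 38 and K = 3, so p_1 = (8 − 1)/(38 − 3) = 7/35 ≈ 0.2000.

MAP estimate: 0.2000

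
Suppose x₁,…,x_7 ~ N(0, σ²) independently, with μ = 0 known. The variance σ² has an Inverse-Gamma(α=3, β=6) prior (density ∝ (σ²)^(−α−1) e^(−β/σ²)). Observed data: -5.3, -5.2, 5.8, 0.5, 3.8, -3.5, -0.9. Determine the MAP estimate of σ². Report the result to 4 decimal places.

σ̂²_MAP = 8.5680

Sum of squared deviations about the known mean: SS = (-5.3−0)² + (-5.2−0)² + (5.8−0)² + (0.5−0)² + (3.8−0)² + (-3.5−0)² + (-0.9−0)² = 116.52.
The Normal likelihood contributes (σ²)^(−n/2) exp(−SS/(2σ²)), so the posterior is Inverse-Gamma(α + n/2, β + SS/2) = Inverse-Gamma(6.5, 64.26).
The mode of Inverse-Gamma(a, b) is b/(a+1) = 64.26/7.5 ≈ 8.5680.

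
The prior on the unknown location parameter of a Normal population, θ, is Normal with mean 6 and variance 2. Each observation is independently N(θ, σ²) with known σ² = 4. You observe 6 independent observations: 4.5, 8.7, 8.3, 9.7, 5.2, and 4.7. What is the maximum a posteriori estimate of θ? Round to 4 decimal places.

n = 6; x̄ = (4.5 + 8.7 + 8.3 + 9.7 + 5.2 + 4.7)/6 = 41.1/6 = 6.85.
For a Normal prior and Normal likelihood with known variance, the posterior is Normal; its mode equals its mean, the precision-weighted average.
Prior precision 1/σ₀² = 1/2 = 0.5; data precision n/σ² = 6/4 = 1.5.
θ̂ = (0.5·6 + 1.5·6.85) / (0.5 + 1.5) = 13.275/2 = 6.6375.

θ̂_MAP = 6.6375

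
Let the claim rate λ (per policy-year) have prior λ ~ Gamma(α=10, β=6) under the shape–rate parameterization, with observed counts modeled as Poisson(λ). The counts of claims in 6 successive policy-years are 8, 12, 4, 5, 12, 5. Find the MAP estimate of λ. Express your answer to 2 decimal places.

λ̂_MAP = 4.58

Σxᵢ = 8+12+4+5+12+5 = 46, with n = 6.
Posterior ∝ λ^9e^(−6λ) · λ^46e^(−6λ) = λ^55e^(−12λ), i.e. Gamma(shape=56, rate=12).
The mode of a Gamma(a, b) with a ≥ 1 (shape–rate) is (a−1)/b = 55/12 ≈ 4.58.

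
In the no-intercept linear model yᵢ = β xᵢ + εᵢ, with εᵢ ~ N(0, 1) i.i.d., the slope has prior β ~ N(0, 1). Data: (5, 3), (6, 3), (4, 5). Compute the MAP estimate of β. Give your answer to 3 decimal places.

β̂_MAP = 0.679

log p(β | y) = −Σ(yᵢ − βxᵢ)²/(2·1) − β²/(2·1) + const.
Setting the derivative to zero: Σxᵢ(yᵢ − βxᵢ)/1 − β/1 = 0, so β = Σxᵢyᵢ / (Σxᵢ² + σ²/τ²).
Σxᵢyᵢ = 5·3 + 6·3 + 4·5 = 53; Σxᵢ² = 77; σ²/τ² = 1.
β̂_MAP = 53 / (77 + 1) = 53/78 ≈ 0.679.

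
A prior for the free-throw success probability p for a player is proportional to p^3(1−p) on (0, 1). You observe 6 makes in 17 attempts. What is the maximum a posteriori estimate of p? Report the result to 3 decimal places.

p̂_MAP = 0.429

The prior density ∝ p^3(1−p)^1 is the kernel of Beta(4, 2).
Data: 6 successes in 17 trials. The binomial likelihood contributes p^6(1−p)^11, so the posterior is Beta(4+6, 2+11) = Beta(10, 13).
For Beta(a, b) with a, b > 1 the mode is (a−1)/(a+b−2) = 9/21 ≈ 0.429.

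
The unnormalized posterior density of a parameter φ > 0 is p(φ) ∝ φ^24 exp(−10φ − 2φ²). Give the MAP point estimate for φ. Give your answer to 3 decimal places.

φ̂_MAP = 1.500

ℓ'(φ) = 24/φ − 10 − 4φ. Setting this to zero and multiplying by φ: 4φ² + 10φ − 24 = 0.
φ = (−10 + √(10² + 4·4·24)) / (2·4) = (−10 + √484) / 8 = (−10 + 22)/8 = 3/2.
ℓ''(φ) = −24/φ² − 4 < 0, confirming a maximum.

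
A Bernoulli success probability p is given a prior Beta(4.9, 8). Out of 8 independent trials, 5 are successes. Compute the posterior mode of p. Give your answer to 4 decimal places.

p̂_MAP = 0.4709

Prior: Beta(4.9, 8).
Data: 5 successes in 8 trials. The binomial likelihood contributes p^5(1−p)^3, so the posterior is Beta(4.9+5, 8+3) = Beta(9.9, 11).
For Beta(a, b) with a, b > 1 the mode is (a−1)/(a+b−2) = 8.9/18.9 ≈ 0.4709.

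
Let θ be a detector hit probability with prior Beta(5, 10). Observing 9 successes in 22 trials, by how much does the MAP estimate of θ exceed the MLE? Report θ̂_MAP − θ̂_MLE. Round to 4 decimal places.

Posterior is Beta(14, 23); MAP = (14−1)/(37−2) = 13/35 ≈ 0.37143.
MLE ignores the prior: θ̂_MLE = k/n = 9/22 ≈ 0.40909.
Difference = 13/35 − 9/22 = -29/770 ≈ -0.0377.

MAP − MLE = -0.0377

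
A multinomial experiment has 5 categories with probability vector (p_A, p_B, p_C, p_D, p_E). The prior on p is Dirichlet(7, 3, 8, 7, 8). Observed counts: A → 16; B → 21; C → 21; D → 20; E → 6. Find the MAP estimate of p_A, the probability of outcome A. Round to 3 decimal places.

MAP estimate of p_A = 0.196

The posterior is Dirichlet(αᵢ + nᵢ) = Dirichlet(23, 24, 29, 27, 14).
For a Dirichlet(a₁,…,a_K) with all aᵢ > 1, the mode has j-th component (aⱼ − 1)/(Σaᵢ − K).
Here Σaᵢ = 117 and K = 5, so p_A = (23 − 1)/(117 − 5) = 22/112 ≈ 0.196.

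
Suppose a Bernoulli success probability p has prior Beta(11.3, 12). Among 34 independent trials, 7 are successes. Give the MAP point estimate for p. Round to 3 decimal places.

p̂_MAP = 0.313

Prior: Beta(11.3, 12).
Data: 7 successes in 34 trials. The binomial likelihood contributes p^7(1−p)^27, so the posterior is Beta(11.3+7, 12+27) = Beta(18.3, 39).
For Beta(a, b) with a, b > 1 the mode is (a−1)/(a+b−2) = 17.3/55.3 ≈ 0.313.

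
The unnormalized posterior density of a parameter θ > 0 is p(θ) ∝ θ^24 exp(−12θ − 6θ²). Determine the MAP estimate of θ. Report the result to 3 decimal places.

θ̂_MAP = 1.000

ℓ'(θ) = 24/θ − 12 − 12θ. Setting this to zero and multiplying by θ: 12θ² + 12θ − 24 = 0.
θ = (−12 + √(12² + 4·12·24)) / (2·12) = (−12 + √1296) / 24 = (−12 + 36)/24 = 1.
ℓ''(θ) = −24/θ² − 12 < 0, confirming a maximum.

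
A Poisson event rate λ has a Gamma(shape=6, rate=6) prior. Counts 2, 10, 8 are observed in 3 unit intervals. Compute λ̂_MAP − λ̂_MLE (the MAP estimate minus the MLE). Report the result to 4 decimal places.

Σxᵢ = 20. Posterior is Gamma(26, 9); MAP = (26−1)/9 = 25/9 ≈ 2.77778.
MLE = x̄ = 20/3 ≈ 6.66667.
Difference = 25/9 − 20/3 = -35/9 ≈ -3.8889.

MAP − MLE = -3.8889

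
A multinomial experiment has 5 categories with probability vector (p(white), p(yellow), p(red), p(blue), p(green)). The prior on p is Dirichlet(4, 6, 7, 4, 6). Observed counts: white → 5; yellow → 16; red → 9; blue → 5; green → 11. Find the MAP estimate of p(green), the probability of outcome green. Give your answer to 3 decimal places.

The posterior is Dirichlet(αᵢ + nᵢ) = Dirichlet(9, 22, 16, 9, 17).
For a Dirichlet(a₁,…,a_K) with all aᵢ > 1, the mode has j-th component (aⱼ − 1)/(Σaᵢ − K).
Here Σaᵢ = 73 and K = 5, so p(green) = (17 − 1)/(73 − 5) = 16/68 ≈ 0.235.

MAP estimate of p(green) = 0.235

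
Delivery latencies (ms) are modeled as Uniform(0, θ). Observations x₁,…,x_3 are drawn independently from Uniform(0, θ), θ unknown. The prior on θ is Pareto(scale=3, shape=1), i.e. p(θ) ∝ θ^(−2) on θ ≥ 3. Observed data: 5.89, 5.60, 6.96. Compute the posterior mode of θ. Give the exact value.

The Uniform(0, θ) likelihood is θ^(−n) for θ ≥ max(xᵢ), zero otherwise. Here max(xᵢ) = 6.96.
Posterior ∝ θ^(−2) · θ^(−3) = θ^(−5) on θ ≥ max(3, 6.96) = 6.96.
This density is strictly decreasing in θ, so the posterior mode lies at the lower boundary of the support.

θ̂_MAP = 6.96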